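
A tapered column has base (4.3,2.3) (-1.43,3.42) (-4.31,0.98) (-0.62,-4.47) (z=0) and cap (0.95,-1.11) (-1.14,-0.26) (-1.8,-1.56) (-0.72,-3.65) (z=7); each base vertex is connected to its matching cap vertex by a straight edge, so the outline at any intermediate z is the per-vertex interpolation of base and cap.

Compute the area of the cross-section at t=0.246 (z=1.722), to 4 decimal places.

Cross-section at t=0.246: each vertex is (1-t)·p0[i] + t·p1[i].
  v1: (1-0.246)·(4.3,2.3) + 0.246·(0.95,-1.11) = (3.4759,1.4611)
  v2: (1-0.246)·(-1.43,3.42) + 0.246·(-1.14,-0.26) = (-1.3587,2.5147)
  v3: (1-0.246)·(-4.31,0.98) + 0.246·(-1.8,-1.56) = (-3.6925,0.3552)
  v4: (1-0.246)·(-0.62,-4.47) + 0.246·(-0.72,-3.65) = (-0.6446,-4.2683)
Shoelace sum Σ(x_i·y_{i+1} − x_{i+1}·y_i):
  i=1: 3.4759·2.5147 − -1.3587·1.4611 = +10.7261 (running +10.7261)
  i=2: -1.3587·0.3552 − -3.6925·2.5147 = +8.8032 (running +19.5293)
  i=3: -3.6925·-4.2683 − -0.6446·0.3552 = +15.9897 (running +35.5190)
  i=4: -0.6446·1.4611 − 3.4759·-4.2683 = +13.8943 (running +49.4133)
Area = |Σ|/2 = |49.4133|/2 = 24.7066

Area at t=0.246: 24.7066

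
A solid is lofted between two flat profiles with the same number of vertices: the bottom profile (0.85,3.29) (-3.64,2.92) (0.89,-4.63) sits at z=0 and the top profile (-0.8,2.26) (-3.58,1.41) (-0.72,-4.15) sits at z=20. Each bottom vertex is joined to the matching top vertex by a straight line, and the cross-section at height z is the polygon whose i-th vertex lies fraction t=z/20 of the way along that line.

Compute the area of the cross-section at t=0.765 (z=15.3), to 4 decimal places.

Cross-section at t=0.765: each vertex is (1-t)·p0[i] + t·p1[i].
  v1: (1-0.765)·(0.85,3.29) + 0.765·(-0.8,2.26) = (-0.4123,2.5020)
  v2: (1-0.765)·(-3.64,2.92) + 0.765·(-3.58,1.41) = (-3.5941,1.7648)
  v3: (1-0.765)·(0.89,-4.63) + 0.765·(-0.72,-4.15) = (-0.3416,-4.2628)
Shoelace sum Σ(x_i·y_{i+1} − x_{i+1}·y_i):
  i=1: -0.4123·1.7648 − -3.5941·2.5020 = +8.2651 (running +8.2651)
  i=2: -3.5941·-4.2628 − -0.3416·1.7648 = +15.9239 (running +24.1889)
  i=3: -0.3416·2.5020 − -0.4123·-4.2628 = -2.6122 (running +21.5768)
Area = |Σ|/2 = |21.5768|/2 = 10.7884

Area at t=0.765: 10.7884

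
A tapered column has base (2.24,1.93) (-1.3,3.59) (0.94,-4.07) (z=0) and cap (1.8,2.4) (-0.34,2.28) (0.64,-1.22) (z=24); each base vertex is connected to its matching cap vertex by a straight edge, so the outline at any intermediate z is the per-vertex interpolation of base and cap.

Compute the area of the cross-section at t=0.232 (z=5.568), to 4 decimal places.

Cross-section at t=0.232: each vertex is (1-t)·p0[i] + t·p1[i].
  v1: (1-0.232)·(2.24,1.93) + 0.232·(1.8,2.4) = (2.1379,2.0390)
  v2: (1-0.232)·(-1.3,3.59) + 0.232·(-0.34,2.28) = (-1.0773,3.2861)
  v3: (1-0.232)·(0.94,-4.07) + 0.232·(0.64,-1.22) = (0.8704,-3.4088)
Shoelace sum Σ(x_i·y_{i+1} − x_{i+1}·y_i):
  i=1: 2.1379·3.2861 − -1.0773·2.0390 = +9.2220 (running +9.2220)
  i=2: -1.0773·-3.4088 − 0.8704·3.2861 = +0.8120 (running +10.0340)
  i=3: 0.8704·2.0390 − 2.1379·-3.4088 = +9.0625 (running +19.0965)
Area = |Σ|/2 = |19.0965|/2 = 9.5483

Area at t=0.232: 9.5483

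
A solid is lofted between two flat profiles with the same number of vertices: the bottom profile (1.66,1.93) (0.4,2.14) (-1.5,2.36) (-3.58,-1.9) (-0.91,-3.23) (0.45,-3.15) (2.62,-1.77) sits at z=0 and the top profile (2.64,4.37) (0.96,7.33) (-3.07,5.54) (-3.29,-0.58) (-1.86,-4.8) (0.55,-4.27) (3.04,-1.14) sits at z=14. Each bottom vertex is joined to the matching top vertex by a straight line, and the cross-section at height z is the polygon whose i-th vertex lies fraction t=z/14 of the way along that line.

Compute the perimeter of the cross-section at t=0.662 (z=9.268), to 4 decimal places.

Perimeter at t=0.662: 25.8325

Cross-section at t=0.662: each vertex is (1-t)·p0[i] + t·p1[i].
  v1: (1-0.662)·(1.66,1.93) + 0.662·(2.64,4.37) = (2.3088,3.5453)
  v2: (1-0.662)·(0.4,2.14) + 0.662·(0.96,7.33) = (0.7707,5.5758)
  v3: (1-0.662)·(-1.5,2.36) + 0.662·(-3.07,5.54) = (-2.5393,4.4652)
  v4: (1-0.662)·(-3.58,-1.9) + 0.662·(-3.29,-0.58) = (-3.3880,-1.0262)
  v5: (1-0.662)·(-0.91,-3.23) + 0.662·(-1.86,-4.8) = (-1.5389,-4.2693)
  v6: (1-0.662)·(0.45,-3.15) + 0.662·(0.55,-4.27) = (0.5162,-3.8914)
  v7: (1-0.662)·(2.62,-1.77) + 0.662·(3.04,-1.14) = (2.8980,-1.3529)
Perimeter = Σ |v_{i+1} − v_i|:
  edge 1→2: √(-1.5380² + 2.0305²) = 2.5473 (running 2.5473)
  edge 2→3: √(-3.3101² + -1.1106²) = 3.4914 (running 6.0387)
  edge 3→4: √(-0.8487² + -5.4913²) = 5.5565 (running 11.5952)
  edge 4→5: √(1.8491² + -3.2432²) = 3.7333 (running 15.3285)
  edge 5→6: √(2.0551² + 0.3779²) = 2.0896 (running 17.4180)
  edge 6→7: √(2.3818² + 2.5385²) = 3.4810 (running 20.8990)
  edge 7→1: √(-0.5893² + 4.8982²) = 4.9335 (running 25.8325)
Perimeter = 25.8325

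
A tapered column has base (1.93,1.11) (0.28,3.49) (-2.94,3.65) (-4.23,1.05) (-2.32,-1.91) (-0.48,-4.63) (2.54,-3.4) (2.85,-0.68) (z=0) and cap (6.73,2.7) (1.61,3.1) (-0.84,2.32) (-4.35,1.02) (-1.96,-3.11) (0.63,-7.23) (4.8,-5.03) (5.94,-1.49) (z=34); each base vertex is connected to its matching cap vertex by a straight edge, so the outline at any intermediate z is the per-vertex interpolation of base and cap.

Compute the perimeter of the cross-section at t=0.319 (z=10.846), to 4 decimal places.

Perimeter at t=0.319: 26.2513

Cross-section at t=0.319: each vertex is (1-t)·p0[i] + t·p1[i].
  v1: (1-0.319)·(1.93,1.11) + 0.319·(6.73,2.7) = (3.4612,1.6172)
  v2: (1-0.319)·(0.28,3.49) + 0.319·(1.61,3.1) = (0.7043,3.3656)
  v3: (1-0.319)·(-2.94,3.65) + 0.319·(-0.84,2.32) = (-2.2701,3.2257)
  v4: (1-0.319)·(-4.23,1.05) + 0.319·(-4.35,1.02) = (-4.2683,1.0404)
  v5: (1-0.319)·(-2.32,-1.91) + 0.319·(-1.96,-3.11) = (-2.2052,-2.2928)
  v6: (1-0.319)·(-0.48,-4.63) + 0.319·(0.63,-7.23) = (-0.1259,-5.4594)
  v7: (1-0.319)·(2.54,-3.4) + 0.319·(4.8,-5.03) = (3.2609,-3.9200)
  v8: (1-0.319)·(2.85,-0.68) + 0.319·(5.94,-1.49) = (3.8357,-0.9384)
Perimeter = Σ |v_{i+1} − v_i|:
  edge 1→2: √(-2.7569² + 1.7484²) = 3.2646 (running 3.2646)
  edge 2→3: √(-2.9744² + -0.1399²) = 2.9777 (running 6.2422)
  edge 3→4: √(-1.9982² + -2.1853²) = 2.9611 (running 9.2034)
  edge 4→5: √(2.0631² + -3.3332²) = 3.9201 (running 13.1234)
  edge 5→6: √(2.0793² + -3.1666²) = 3.7882 (running 16.9116)
  edge 6→7: √(3.3868² + 1.5394²) = 3.7203 (running 20.6319)
  edge 7→8: √(0.5748² + 2.9816²) = 3.0365 (running 23.6684)
  edge 8→1: √(-0.3745² + 2.5556²) = 2.5829 (running 26.2513)
Perimeter = 26.2513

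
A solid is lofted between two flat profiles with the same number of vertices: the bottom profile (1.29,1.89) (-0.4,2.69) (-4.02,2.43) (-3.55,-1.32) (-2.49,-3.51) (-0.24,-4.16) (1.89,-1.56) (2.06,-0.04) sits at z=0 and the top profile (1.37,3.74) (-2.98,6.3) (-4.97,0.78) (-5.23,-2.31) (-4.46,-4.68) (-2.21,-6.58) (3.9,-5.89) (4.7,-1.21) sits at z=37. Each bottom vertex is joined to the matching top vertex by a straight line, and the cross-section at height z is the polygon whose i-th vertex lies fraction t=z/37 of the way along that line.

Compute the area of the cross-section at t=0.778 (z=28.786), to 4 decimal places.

Area at t=0.778: 72.7453

Cross-section at t=0.778: each vertex is (1-t)·p0[i] + t·p1[i].
  v1: (1-0.778)·(1.29,1.89) + 0.778·(1.37,3.74) = (1.3522,3.3293)
  v2: (1-0.778)·(-0.4,2.69) + 0.778·(-2.98,6.3) = (-2.4072,5.4986)
  v3: (1-0.778)·(-4.02,2.43) + 0.778·(-4.97,0.78) = (-4.7591,1.1463)
  v4: (1-0.778)·(-3.55,-1.32) + 0.778·(-5.23,-2.31) = (-4.8570,-2.0902)
  v5: (1-0.778)·(-2.49,-3.51) + 0.778·(-4.46,-4.68) = (-4.0227,-4.4203)
  v6: (1-0.778)·(-0.24,-4.16) + 0.778·(-2.21,-6.58) = (-1.7727,-6.0428)
  v7: (1-0.778)·(1.89,-1.56) + 0.778·(3.9,-5.89) = (3.4538,-4.9287)
  v8: (1-0.778)·(2.06,-0.04) + 0.778·(4.7,-1.21) = (4.1139,-0.9503)
Shoelace sum Σ(x_i·y_{i+1} − x_{i+1}·y_i):
  i=1: 1.3522·5.4986 − -2.4072·3.3293 = +15.4498 (running +15.4498)
  i=2: -2.4072·1.1463 − -4.7591·5.4986 = +23.4089 (running +38.8587)
  i=3: -4.7591·-2.0902 − -4.8570·1.1463 = +15.5152 (running +54.3739)
  i=4: -4.8570·-4.4203 − -4.0227·-2.0902 = +13.0611 (running +67.4350)
  i=5: -4.0227·-6.0428 − -1.7727·-4.4203 = +16.4724 (running +83.9074)
  i=6: -1.7727·-4.9287 − 3.4538·-6.0428 = +29.6073 (running +113.5147)
  i=7: 3.4538·-0.9503 − 4.1139·-4.9287 = +16.9945 (running +130.5092)
  i=8: 4.1139·3.3293 − 1.3522·-0.9503 = +14.9815 (running +145.4906)
Area = |Σ|/2 = |145.4906|/2 = 72.7453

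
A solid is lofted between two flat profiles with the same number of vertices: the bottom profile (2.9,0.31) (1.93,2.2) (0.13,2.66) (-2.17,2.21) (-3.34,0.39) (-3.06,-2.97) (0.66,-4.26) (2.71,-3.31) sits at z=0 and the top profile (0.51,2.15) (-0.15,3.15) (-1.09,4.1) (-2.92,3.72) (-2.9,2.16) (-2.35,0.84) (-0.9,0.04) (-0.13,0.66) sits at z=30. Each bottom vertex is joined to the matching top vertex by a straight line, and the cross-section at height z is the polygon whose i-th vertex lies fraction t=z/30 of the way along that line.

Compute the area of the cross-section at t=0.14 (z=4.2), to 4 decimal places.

Cross-section at t=0.14: each vertex is (1-t)·p0[i] + t·p1[i].
  v1: (1-0.14)·(2.9,0.31) + 0.14·(0.51,2.15) = (2.5654,0.5676)
  v2: (1-0.14)·(1.93,2.2) + 0.14·(-0.15,3.15) = (1.6388,2.3330)
  v3: (1-0.14)·(0.13,2.66) + 0.14·(-1.09,4.1) = (-0.0408,2.8616)
  v4: (1-0.14)·(-2.17,2.21) + 0.14·(-2.92,3.72) = (-2.2750,2.4214)
  v5: (1-0.14)·(-3.34,0.39) + 0.14·(-2.9,2.16) = (-3.2784,0.6378)
  v6: (1-0.14)·(-3.06,-2.97) + 0.14·(-2.35,0.84) = (-2.9606,-2.4366)
  v7: (1-0.14)·(0.66,-4.26) + 0.14·(-0.9,0.04) = (0.4416,-3.6580)
  v8: (1-0.14)·(2.71,-3.31) + 0.14·(-0.13,0.66) = (2.3124,-2.7542)
Shoelace sum Σ(x_i·y_{i+1} − x_{i+1}·y_i):
  i=1: 2.5654·2.3330 − 1.6388·0.5676 = +5.0549 (running +5.0549)
  i=2: 1.6388·2.8616 − -0.0408·2.3330 = +4.7848 (running +9.8397)
  i=3: -0.0408·2.4214 − -2.2750·2.8616 = +6.4113 (running +16.2510)
  i=4: -2.2750·0.6378 − -3.2784·2.4214 = +6.4873 (running +22.7383)
  i=5: -3.2784·-2.4366 − -2.9606·0.6378 = +9.8764 (running +32.6148)
  i=6: -2.9606·-3.6580 − 0.4416·-2.4366 = +11.9059 (running +44.5206)
  i=7: 0.4416·-2.7542 − 2.3124·-3.6580 = +7.2425 (running +51.7631)
  i=8: 2.3124·0.5676 − 2.5654·-2.7542 = +8.3781 (running +60.1413)
Area = |Σ|/2 = |60.1413|/2 = 30.0706

Area at t=0.14: 30.0706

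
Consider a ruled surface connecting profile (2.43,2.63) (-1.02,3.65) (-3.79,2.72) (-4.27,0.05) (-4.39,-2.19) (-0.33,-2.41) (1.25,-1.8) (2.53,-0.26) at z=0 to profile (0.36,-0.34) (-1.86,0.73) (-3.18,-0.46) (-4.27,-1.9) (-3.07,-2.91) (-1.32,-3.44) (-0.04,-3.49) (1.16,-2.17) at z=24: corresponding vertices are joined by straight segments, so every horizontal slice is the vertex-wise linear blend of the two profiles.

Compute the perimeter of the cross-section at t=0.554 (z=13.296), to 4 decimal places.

Perimeter at t=0.554: 17.5027

Cross-section at t=0.554: each vertex is (1-t)·p0[i] + t·p1[i].
  v1: (1-0.554)·(2.43,2.63) + 0.554·(0.36,-0.34) = (1.2832,0.9846)
  v2: (1-0.554)·(-1.02,3.65) + 0.554·(-1.86,0.73) = (-1.4854,2.0323)
  v3: (1-0.554)·(-3.79,2.72) + 0.554·(-3.18,-0.46) = (-3.4521,0.9583)
  v4: (1-0.554)·(-4.27,0.05) + 0.554·(-4.27,-1.9) = (-4.2700,-1.0303)
  v5: (1-0.554)·(-4.39,-2.19) + 0.554·(-3.07,-2.91) = (-3.6587,-2.5889)
  v6: (1-0.554)·(-0.33,-2.41) + 0.554·(-1.32,-3.44) = (-0.8785,-2.9806)
  v7: (1-0.554)·(1.25,-1.8) + 0.554·(-0.04,-3.49) = (0.5353,-2.7363)
  v8: (1-0.554)·(2.53,-0.26) + 0.554·(1.16,-2.17) = (1.7710,-1.3181)
Perimeter = Σ |v_{i+1} − v_i|:
  edge 1→2: √(-2.7686² + 1.0477²) = 2.9602 (running 2.9602)
  edge 2→3: √(-1.9667² + -1.0740²) = 2.2409 (running 5.2011)
  edge 3→4: √(-0.8179² + -1.9886²) = 2.1502 (running 7.3513)
  edge 4→5: √(0.6113² + -1.5586²) = 1.6742 (running 9.0254)
  edge 5→6: √(2.7803² + -0.3917²) = 2.8077 (running 11.8332)
  edge 6→7: √(1.4138² + 0.2444²) = 1.4348 (running 13.2679)
  edge 7→8: √(1.2357² + 1.4181²) = 1.8809 (running 15.1489)
  edge 8→1: √(-0.4878² + 2.3028²) = 2.3539 (running 17.5027)
Perimeter = 17.5027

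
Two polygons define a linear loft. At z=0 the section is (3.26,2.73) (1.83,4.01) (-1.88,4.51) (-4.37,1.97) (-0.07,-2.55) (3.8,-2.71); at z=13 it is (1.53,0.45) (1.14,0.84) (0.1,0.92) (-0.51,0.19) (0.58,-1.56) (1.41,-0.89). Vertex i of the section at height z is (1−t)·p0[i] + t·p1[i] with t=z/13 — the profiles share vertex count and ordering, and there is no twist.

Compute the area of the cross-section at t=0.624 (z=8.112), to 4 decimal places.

Cross-section at t=0.624: each vertex is (1-t)·p0[i] + t·p1[i].
  v1: (1-0.624)·(3.26,2.73) + 0.624·(1.53,0.45) = (2.1805,1.3073)
  v2: (1-0.624)·(1.83,4.01) + 0.624·(1.14,0.84) = (1.3994,2.0319)
  v3: (1-0.624)·(-1.88,4.51) + 0.624·(0.1,0.92) = (-0.6445,2.2698)
  v4: (1-0.624)·(-4.37,1.97) + 0.624·(-0.51,0.19) = (-1.9614,0.8593)
  v5: (1-0.624)·(-0.07,-2.55) + 0.624·(0.58,-1.56) = (0.3356,-1.9322)
  v6: (1-0.624)·(3.8,-2.71) + 0.624·(1.41,-0.89) = (2.3086,-1.5743)
Shoelace sum Σ(x_i·y_{i+1} − x_{i+1}·y_i):
  i=1: 2.1805·2.0319 − 1.3994·1.3073 = +2.6011 (running +2.6011)
  i=2: 1.3994·2.2698 − -0.6445·2.0319 = +4.4860 (running +7.0871)
  i=3: -0.6445·0.8593 − -1.9614·2.2698 = +3.8982 (running +10.9853)
  i=4: -1.9614·-1.9322 − 0.3356·0.8593 = +3.5014 (running +14.4868)
  i=5: 0.3356·-1.5743 − 2.3086·-1.9322 = +3.9325 (running +18.4193)
  i=6: 2.3086·1.3073 − 2.1805·-1.5743 = +6.4508 (running +24.8701)
Area = |Σ|/2 = |24.8701|/2 = 12.4350

Area at t=0.624: 12.4350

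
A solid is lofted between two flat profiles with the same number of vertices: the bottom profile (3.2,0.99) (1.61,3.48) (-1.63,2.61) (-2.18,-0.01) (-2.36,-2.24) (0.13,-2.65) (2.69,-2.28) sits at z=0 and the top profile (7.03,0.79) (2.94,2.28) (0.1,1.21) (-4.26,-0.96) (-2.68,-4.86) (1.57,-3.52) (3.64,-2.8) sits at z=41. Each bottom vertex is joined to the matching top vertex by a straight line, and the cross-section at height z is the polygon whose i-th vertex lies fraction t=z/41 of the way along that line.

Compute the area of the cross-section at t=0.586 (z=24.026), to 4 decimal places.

Cross-section at t=0.586: each vertex is (1-t)·p0[i] + t·p1[i].
  v1: (1-0.586)·(3.2,0.99) + 0.586·(7.03,0.79) = (5.4444,0.8728)
  v2: (1-0.586)·(1.61,3.48) + 0.586·(2.94,2.28) = (2.3894,2.7768)
  v3: (1-0.586)·(-1.63,2.61) + 0.586·(0.1,1.21) = (-0.6162,1.7896)
  v4: (1-0.586)·(-2.18,-0.01) + 0.586·(-4.26,-0.96) = (-3.3989,-0.5667)
  v5: (1-0.586)·(-2.36,-2.24) + 0.586·(-2.68,-4.86) = (-2.5475,-3.7753)
  v6: (1-0.586)·(0.13,-2.65) + 0.586·(1.57,-3.52) = (0.9738,-3.1598)
  v7: (1-0.586)·(2.69,-2.28) + 0.586·(3.64,-2.8) = (3.2467,-2.5847)
Shoelace sum Σ(x_i·y_{i+1} − x_{i+1}·y_i):
  i=1: 5.4444·2.7768 − 2.3894·0.8728 = +13.0325 (running +13.0325)
  i=2: 2.3894·1.7896 − -0.6162·2.7768 = +5.9872 (running +19.0197)
  i=3: -0.6162·-0.5667 − -3.3989·1.7896 = +6.4318 (running +25.4515)
  i=4: -3.3989·-3.7753 − -2.5475·-0.5667 = +11.3882 (running +36.8397)
  i=5: -2.5475·-3.1598 − 0.9738·-3.7753 = +11.7263 (running +48.5659)
  i=6: 0.9738·-2.5847 − 3.2467·-3.1598 = +7.7419 (running +56.3078)
  i=7: 3.2467·0.8728 − 5.4444·-2.5847 = +16.9059 (running +73.2137)
Area = |Σ|/2 = |73.2137|/2 = 36.6069

Area at t=0.586: 36.6069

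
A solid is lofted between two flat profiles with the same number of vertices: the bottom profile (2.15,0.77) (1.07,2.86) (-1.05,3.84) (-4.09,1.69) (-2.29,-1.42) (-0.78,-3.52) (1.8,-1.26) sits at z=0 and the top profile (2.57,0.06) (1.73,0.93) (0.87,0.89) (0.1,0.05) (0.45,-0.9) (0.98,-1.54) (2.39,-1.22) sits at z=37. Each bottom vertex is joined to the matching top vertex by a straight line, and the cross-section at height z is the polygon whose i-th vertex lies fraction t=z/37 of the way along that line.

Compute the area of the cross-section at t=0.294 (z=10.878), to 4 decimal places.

Area at t=0.294: 18.3987

Cross-section at t=0.294: each vertex is (1-t)·p0[i] + t·p1[i].
  v1: (1-0.294)·(2.15,0.77) + 0.294·(2.57,0.06) = (2.2735,0.5613)
  v2: (1-0.294)·(1.07,2.86) + 0.294·(1.73,0.93) = (1.2640,2.2926)
  v3: (1-0.294)·(-1.05,3.84) + 0.294·(0.87,0.89) = (-0.4855,2.9727)
  v4: (1-0.294)·(-4.09,1.69) + 0.294·(0.1,0.05) = (-2.8581,1.2078)
  v5: (1-0.294)·(-2.29,-1.42) + 0.294·(0.45,-0.9) = (-1.4844,-1.2671)
  v6: (1-0.294)·(-0.78,-3.52) + 0.294·(0.98,-1.54) = (-0.2626,-2.9379)
  v7: (1-0.294)·(1.8,-1.26) + 0.294·(2.39,-1.22) = (1.9735,-1.2482)
Shoelace sum Σ(x_i·y_{i+1} − x_{i+1}·y_i):
  i=1: 2.2735·2.2926 − 1.2640·0.5613 = +4.5027 (running +4.5027)
  i=2: 1.2640·2.9727 − -0.4855·2.2926 = +4.8707 (running +9.3734)
  i=3: -0.4855·1.2078 − -2.8581·2.9727 = +7.9100 (running +17.2833)
  i=4: -2.8581·-1.2671 − -1.4844·1.2078 = +5.4146 (running +22.6979)
  i=5: -1.4844·-2.9379 − -0.2626·-1.2671 = +4.0284 (running +26.7263)
  i=6: -0.2626·-1.2482 − 1.9735·-2.9379 = +6.1255 (running +32.8519)
  i=7: 1.9735·0.5613 − 2.2735·-1.2482 = +3.9455 (running +36.7973)
Area = |Σ|/2 = |36.7973|/2 = 18.3987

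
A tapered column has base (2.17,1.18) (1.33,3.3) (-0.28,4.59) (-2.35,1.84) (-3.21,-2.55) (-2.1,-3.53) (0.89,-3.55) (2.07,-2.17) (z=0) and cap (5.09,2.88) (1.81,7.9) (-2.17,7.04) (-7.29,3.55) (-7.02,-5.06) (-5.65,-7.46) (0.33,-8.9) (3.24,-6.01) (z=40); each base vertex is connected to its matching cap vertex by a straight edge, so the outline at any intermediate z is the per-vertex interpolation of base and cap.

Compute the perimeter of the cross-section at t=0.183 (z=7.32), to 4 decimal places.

Perimeter at t=0.183: 26.1453

Cross-section at t=0.183: each vertex is (1-t)·p0[i] + t·p1[i].
  v1: (1-0.183)·(2.17,1.18) + 0.183·(5.09,2.88) = (2.7044,1.4911)
  v2: (1-0.183)·(1.33,3.3) + 0.183·(1.81,7.9) = (1.4178,4.1418)
  v3: (1-0.183)·(-0.28,4.59) + 0.183·(-2.17,7.04) = (-0.6259,5.0383)
  v4: (1-0.183)·(-2.35,1.84) + 0.183·(-7.29,3.55) = (-3.2540,2.1529)
  v5: (1-0.183)·(-3.21,-2.55) + 0.183·(-7.02,-5.06) = (-3.9072,-3.0093)
  v6: (1-0.183)·(-2.1,-3.53) + 0.183·(-5.65,-7.46) = (-2.7496,-4.2492)
  v7: (1-0.183)·(0.89,-3.55) + 0.183·(0.33,-8.9) = (0.7875,-4.5290)
  v8: (1-0.183)·(2.07,-2.17) + 0.183·(3.24,-6.01) = (2.2841,-2.8727)
Perimeter = Σ |v_{i+1} − v_i|:
  edge 1→2: √(-1.2865² + 2.6507²) = 2.9464 (running 2.9464)
  edge 2→3: √(-2.0437² + 0.8965²) = 2.2317 (running 5.1781)
  edge 3→4: √(-2.6281² + -2.8854²) = 3.9029 (running 9.0811)
  edge 4→5: √(-0.6532² + -5.1623²) = 5.2034 (running 14.2845)
  edge 5→6: √(1.1576² + -1.2399²) = 1.6962 (running 15.9807)
  edge 6→7: √(3.5372² + -0.2799²) = 3.5482 (running 19.5289)
  edge 7→8: √(1.4966² + 1.6563²) = 2.2323 (running 21.7613)
  edge 8→1: √(0.4203² + 4.3638²) = 4.3840 (running 26.1453)
Perimeter = 26.1453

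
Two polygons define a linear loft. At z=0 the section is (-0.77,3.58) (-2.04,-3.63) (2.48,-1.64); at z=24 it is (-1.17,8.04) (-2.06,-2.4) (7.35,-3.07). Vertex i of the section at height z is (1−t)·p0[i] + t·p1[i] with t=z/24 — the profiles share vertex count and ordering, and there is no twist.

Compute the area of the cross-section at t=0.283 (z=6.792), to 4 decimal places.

Area at t=0.283: 23.2627

Cross-section at t=0.283: each vertex is (1-t)·p0[i] + t·p1[i].
  v1: (1-0.283)·(-0.77,3.58) + 0.283·(-1.17,8.04) = (-0.8832,4.8422)
  v2: (1-0.283)·(-2.04,-3.63) + 0.283·(-2.06,-2.4) = (-2.0457,-3.2819)
  v3: (1-0.283)·(2.48,-1.64) + 0.283·(7.35,-3.07) = (3.8582,-2.0447)
Shoelace sum Σ(x_i·y_{i+1} − x_{i+1}·y_i):
  i=1: -0.8832·-3.2819 − -2.0457·4.8422 = +12.8040 (running +12.8040)
  i=2: -2.0457·-2.0447 − 3.8582·-3.2819 = +16.8450 (running +29.6491)
  i=3: 3.8582·4.8422 − -0.8832·-2.0447 = +16.8763 (running +46.5254)
Area = |Σ|/2 = |46.5254|/2 = 23.2627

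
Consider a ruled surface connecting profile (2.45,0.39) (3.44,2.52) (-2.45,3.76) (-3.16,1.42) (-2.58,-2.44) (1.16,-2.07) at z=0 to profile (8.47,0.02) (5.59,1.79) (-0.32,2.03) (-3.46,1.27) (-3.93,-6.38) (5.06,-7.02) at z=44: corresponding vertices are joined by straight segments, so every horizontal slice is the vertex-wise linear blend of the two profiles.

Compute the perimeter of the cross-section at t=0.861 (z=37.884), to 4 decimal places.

Cross-section at t=0.861: each vertex is (1-t)·p0[i] + t·p1[i].
  v1: (1-0.861)·(2.45,0.39) + 0.861·(8.47,0.02) = (7.6332,0.0714)
  v2: (1-0.861)·(3.44,2.52) + 0.861·(5.59,1.79) = (5.2912,1.8915)
  v3: (1-0.861)·(-2.45,3.76) + 0.861·(-0.32,2.03) = (-0.6161,2.2705)
  v4: (1-0.861)·(-3.16,1.42) + 0.861·(-3.46,1.27) = (-3.4183,1.2908)
  v5: (1-0.861)·(-2.58,-2.44) + 0.861·(-3.93,-6.38) = (-3.7424,-5.8323)
  v6: (1-0.861)·(1.16,-2.07) + 0.861·(5.06,-7.02) = (4.5179,-6.3319)
Perimeter = Σ |v_{i+1} − v_i|:
  edge 1→2: √(-2.3421² + 1.8200²) = 2.9661 (running 2.9661)
  edge 2→3: √(-5.9072² + 0.3790²) = 5.9194 (running 8.8855)
  edge 3→4: √(-2.8022² + -0.9796²) = 2.9685 (running 11.8540)
  edge 4→5: √(-0.3240² + -7.1232²) = 7.1306 (running 18.9846)
  edge 5→6: √(8.2602² + -0.4996²) = 8.2753 (running 27.2599)
  edge 6→1: √(3.1153² + 6.4034²) = 7.1210 (running 34.3809)
Perimeter = 34.3809

Perimeter at t=0.861: 34.3809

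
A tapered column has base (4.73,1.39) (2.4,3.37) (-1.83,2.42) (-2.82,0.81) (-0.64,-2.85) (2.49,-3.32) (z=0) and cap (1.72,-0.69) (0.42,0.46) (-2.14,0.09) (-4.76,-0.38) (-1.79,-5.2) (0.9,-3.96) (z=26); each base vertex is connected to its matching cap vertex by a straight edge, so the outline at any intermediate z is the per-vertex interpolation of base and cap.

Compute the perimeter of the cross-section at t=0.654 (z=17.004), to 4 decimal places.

Perimeter at t=0.654: 19.6943

Cross-section at t=0.654: each vertex is (1-t)·p0[i] + t·p1[i].
  v1: (1-0.654)·(4.73,1.39) + 0.654·(1.72,-0.69) = (2.7615,0.0297)
  v2: (1-0.654)·(2.4,3.37) + 0.654·(0.42,0.46) = (1.1051,1.4669)
  v3: (1-0.654)·(-1.83,2.42) + 0.654·(-2.14,0.09) = (-2.0327,0.8962)
  v4: (1-0.654)·(-2.82,0.81) + 0.654·(-4.76,-0.38) = (-4.0888,0.0317)
  v5: (1-0.654)·(-0.64,-2.85) + 0.654·(-1.79,-5.2) = (-1.3921,-4.3869)
  v6: (1-0.654)·(2.49,-3.32) + 0.654·(0.9,-3.96) = (1.4501,-3.7386)
Perimeter = Σ |v_{i+1} − v_i|:
  edge 1→2: √(-1.6564² + 1.4372²) = 2.1930 (running 2.1930)
  edge 2→3: √(-3.1378² + -0.5707²) = 3.1893 (running 5.3823)
  edge 3→4: √(-2.0560² + -0.8644²) = 2.2304 (running 7.6126)
  edge 4→5: √(2.6967² + -4.4186²) = 5.1765 (running 12.7891)
  edge 5→6: √(2.8422² + 0.6483²) = 2.9152 (running 15.7044)
  edge 6→1: √(1.3113² + 3.7682²) = 3.9899 (running 19.6943)
Perimeter = 19.6943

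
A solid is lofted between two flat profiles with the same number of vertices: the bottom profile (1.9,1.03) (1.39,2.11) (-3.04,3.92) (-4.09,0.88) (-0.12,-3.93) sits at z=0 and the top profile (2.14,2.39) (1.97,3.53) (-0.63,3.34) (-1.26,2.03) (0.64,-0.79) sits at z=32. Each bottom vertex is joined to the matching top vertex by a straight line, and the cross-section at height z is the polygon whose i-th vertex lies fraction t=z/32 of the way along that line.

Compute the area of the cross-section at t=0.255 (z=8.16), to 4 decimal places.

Area at t=0.255: 20.5404

Cross-section at t=0.255: each vertex is (1-t)·p0[i] + t·p1[i].
  v1: (1-0.255)·(1.9,1.03) + 0.255·(2.14,2.39) = (1.9612,1.3768)
  v2: (1-0.255)·(1.39,2.11) + 0.255·(1.97,3.53) = (1.5379,2.4721)
  v3: (1-0.255)·(-3.04,3.92) + 0.255·(-0.63,3.34) = (-2.4255,3.7721)
  v4: (1-0.255)·(-4.09,0.88) + 0.255·(-1.26,2.03) = (-3.3683,1.1732)
  v5: (1-0.255)·(-0.12,-3.93) + 0.255·(0.64,-0.79) = (0.0738,-3.1293)
Shoelace sum Σ(x_i·y_{i+1} − x_{i+1}·y_i):
  i=1: 1.9612·2.4721 − 1.5379·1.3768 = +2.7309 (running +2.7309)
  i=2: 1.5379·3.7721 − -2.4255·2.4721 = +11.7971 (running +14.5280)
  i=3: -2.4255·1.1732 − -3.3683·3.7721 = +9.8601 (running +24.3881)
  i=4: -3.3683·-3.1293 − 0.0738·1.1732 = +10.4540 (running +34.8421)
  i=5: 0.0738·1.3768 − 1.9612·-3.1293 = +6.2388 (running +41.0808)
Area = |Σ|/2 = |41.0808|/2 = 20.5404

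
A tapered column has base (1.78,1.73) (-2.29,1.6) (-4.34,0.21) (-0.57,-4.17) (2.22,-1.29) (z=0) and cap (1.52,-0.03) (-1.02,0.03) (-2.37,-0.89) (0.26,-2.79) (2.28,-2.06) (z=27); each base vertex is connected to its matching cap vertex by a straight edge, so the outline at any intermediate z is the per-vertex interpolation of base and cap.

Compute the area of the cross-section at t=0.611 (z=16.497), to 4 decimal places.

Area at t=0.611: 13.5467

Cross-section at t=0.611: each vertex is (1-t)·p0[i] + t·p1[i].
  v1: (1-0.611)·(1.78,1.73) + 0.611·(1.52,-0.03) = (1.6211,0.6546)
  v2: (1-0.611)·(-2.29,1.6) + 0.611·(-1.02,0.03) = (-1.5140,0.6407)
  v3: (1-0.611)·(-4.34,0.21) + 0.611·(-2.37,-0.89) = (-3.1363,-0.4621)
  v4: (1-0.611)·(-0.57,-4.17) + 0.611·(0.26,-2.79) = (-0.0629,-3.3268)
  v5: (1-0.611)·(2.22,-1.29) + 0.611·(2.28,-2.06) = (2.2567,-1.7605)
Shoelace sum Σ(x_i·y_{i+1} − x_{i+1}·y_i):
  i=1: 1.6211·0.6407 − -1.5140·0.6546 = +2.0299 (running +2.0299)
  i=2: -1.5140·-0.4621 − -3.1363·0.6407 = +2.7092 (running +4.7390)
  i=3: -3.1363·-3.3268 − -0.0629·-0.4621 = +10.4050 (running +15.1440)
  i=4: -0.0629·-1.7605 − 2.2567·-3.3268 = +7.6182 (running +22.7622)
  i=5: 2.2567·0.6546 − 1.6211·-1.7605 = +4.3313 (running +27.0934)
Area = |Σ|/2 = |27.0934|/2 = 13.5467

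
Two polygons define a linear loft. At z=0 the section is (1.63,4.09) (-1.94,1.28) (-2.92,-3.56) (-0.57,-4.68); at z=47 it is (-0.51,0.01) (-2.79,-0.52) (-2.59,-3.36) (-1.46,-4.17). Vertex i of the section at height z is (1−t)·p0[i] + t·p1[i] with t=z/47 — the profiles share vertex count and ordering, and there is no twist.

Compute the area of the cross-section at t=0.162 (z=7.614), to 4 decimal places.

Area at t=0.162: 16.3329

Cross-section at t=0.162: each vertex is (1-t)·p0[i] + t·p1[i].
  v1: (1-0.162)·(1.63,4.09) + 0.162·(-0.51,0.01) = (1.2833,3.4290)
  v2: (1-0.162)·(-1.94,1.28) + 0.162·(-2.79,-0.52) = (-2.0777,0.9884)
  v3: (1-0.162)·(-2.92,-3.56) + 0.162·(-2.59,-3.36) = (-2.8665,-3.5276)
  v4: (1-0.162)·(-0.57,-4.68) + 0.162·(-1.46,-4.17) = (-0.7142,-4.5974)
Shoelace sum Σ(x_i·y_{i+1} − x_{i+1}·y_i):
  i=1: 1.2833·0.9884 − -2.0777·3.4290 = +8.3929 (running +8.3929)
  i=2: -2.0777·-3.5276 − -2.8665·0.9884 = +10.1626 (running +18.5555)
  i=3: -2.8665·-4.5974 − -0.7142·-3.5276 = +10.6592 (running +29.2148)
  i=4: -0.7142·3.4290 − 1.2833·-4.5974 = +3.4510 (running +32.6657)
Area = |Σ|/2 = |32.6657|/2 = 16.3329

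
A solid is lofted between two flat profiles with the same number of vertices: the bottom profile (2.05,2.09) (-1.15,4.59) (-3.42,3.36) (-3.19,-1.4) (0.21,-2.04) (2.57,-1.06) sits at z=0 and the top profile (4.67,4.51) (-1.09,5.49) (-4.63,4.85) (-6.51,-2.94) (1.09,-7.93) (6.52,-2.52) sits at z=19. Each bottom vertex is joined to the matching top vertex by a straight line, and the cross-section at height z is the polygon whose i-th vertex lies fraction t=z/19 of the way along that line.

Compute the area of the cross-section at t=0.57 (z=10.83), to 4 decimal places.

Cross-section at t=0.57: each vertex is (1-t)·p0[i] + t·p1[i].
  v1: (1-0.57)·(2.05,2.09) + 0.57·(4.67,4.51) = (3.5434,3.4694)
  v2: (1-0.57)·(-1.15,4.59) + 0.57·(-1.09,5.49) = (-1.1158,5.1030)
  v3: (1-0.57)·(-3.42,3.36) + 0.57·(-4.63,4.85) = (-4.1097,4.2093)
  v4: (1-0.57)·(-3.19,-1.4) + 0.57·(-6.51,-2.94) = (-5.0824,-2.2778)
  v5: (1-0.57)·(0.21,-2.04) + 0.57·(1.09,-7.93) = (0.7116,-5.3973)
  v6: (1-0.57)·(2.57,-1.06) + 0.57·(6.52,-2.52) = (4.8215,-1.8922)
Shoelace sum Σ(x_i·y_{i+1} − x_{i+1}·y_i):
  i=1: 3.5434·5.1030 − -1.1158·3.4694 = +21.9531 (running +21.9531)
  i=2: -1.1158·4.2093 − -4.1097·5.1030 = +16.2751 (running +38.2282)
  i=3: -4.1097·-2.2778 − -5.0824·4.2093 = +30.7544 (running +68.9826)
  i=4: -5.0824·-5.3973 − 0.7116·-2.2778 = +29.0521 (running +98.0347)
  i=5: 0.7116·-1.8922 − 4.8215·-5.3973 = +24.6766 (running +122.7113)
  i=6: 4.8215·3.4694 − 3.5434·-1.8922 = +23.4325 (running +146.1439)
Area = |Σ|/2 = |146.1439|/2 = 73.0719

Area at t=0.57: 73.0719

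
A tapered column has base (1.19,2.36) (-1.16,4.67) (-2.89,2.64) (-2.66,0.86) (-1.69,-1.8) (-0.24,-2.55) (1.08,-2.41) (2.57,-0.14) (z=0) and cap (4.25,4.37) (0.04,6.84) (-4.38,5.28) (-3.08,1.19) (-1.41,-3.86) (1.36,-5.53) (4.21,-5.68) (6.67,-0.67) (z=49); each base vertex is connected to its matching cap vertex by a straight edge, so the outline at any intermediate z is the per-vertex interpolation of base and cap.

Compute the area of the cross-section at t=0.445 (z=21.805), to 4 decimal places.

Area at t=0.445: 48.5370

Cross-section at t=0.445: each vertex is (1-t)·p0[i] + t·p1[i].
  v1: (1-0.445)·(1.19,2.36) + 0.445·(4.25,4.37) = (2.5517,3.2544)
  v2: (1-0.445)·(-1.16,4.67) + 0.445·(0.04,6.84) = (-0.6260,5.6357)
  v3: (1-0.445)·(-2.89,2.64) + 0.445·(-4.38,5.28) = (-3.5530,3.8148)
  v4: (1-0.445)·(-2.66,0.86) + 0.445·(-3.08,1.19) = (-2.8469,1.0069)
  v5: (1-0.445)·(-1.69,-1.8) + 0.445·(-1.41,-3.86) = (-1.5654,-2.7167)
  v6: (1-0.445)·(-0.24,-2.55) + 0.445·(1.36,-5.53) = (0.4720,-3.8761)
  v7: (1-0.445)·(1.08,-2.41) + 0.445·(4.21,-5.68) = (2.4729,-3.8651)
  v8: (1-0.445)·(2.57,-0.14) + 0.445·(6.67,-0.67) = (4.3945,-0.3759)
Shoelace sum Σ(x_i·y_{i+1} − x_{i+1}·y_i):
  i=1: 2.5517·5.6357 − -0.6260·3.2544 = +16.4178 (running +16.4178)
  i=2: -0.6260·3.8148 − -3.5530·5.6357 = +17.6357 (running +34.0535)
  i=3: -3.5530·1.0069 − -2.8469·3.8148 = +7.2830 (running +41.3364)
  i=4: -2.8469·-2.7167 − -1.5654·1.0069 = +9.3103 (running +50.6467)
  i=5: -1.5654·-3.8761 − 0.4720·-2.7167 = +7.3499 (running +57.9966)
  i=6: 0.4720·-3.8651 − 2.4729·-3.8761 = +7.7607 (running +65.7573)
  i=7: 2.4729·-0.3759 − 4.3945·-3.8651 = +16.0560 (running +81.8133)
  i=8: 4.3945·3.2544 − 2.5517·-0.3759 = +15.2607 (running +97.0740)
Area = |Σ|/2 = |97.0740|/2 = 48.5370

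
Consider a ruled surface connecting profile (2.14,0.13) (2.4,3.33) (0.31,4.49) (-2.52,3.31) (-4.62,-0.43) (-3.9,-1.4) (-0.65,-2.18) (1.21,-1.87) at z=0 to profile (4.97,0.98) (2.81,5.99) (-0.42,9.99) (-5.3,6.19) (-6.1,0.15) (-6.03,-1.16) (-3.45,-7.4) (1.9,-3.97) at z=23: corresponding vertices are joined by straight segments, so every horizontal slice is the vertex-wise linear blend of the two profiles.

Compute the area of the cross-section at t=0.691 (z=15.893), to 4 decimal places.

Cross-section at t=0.691: each vertex is (1-t)·p0[i] + t·p1[i].
  v1: (1-0.691)·(2.14,0.13) + 0.691·(4.97,0.98) = (4.0955,0.7173)
  v2: (1-0.691)·(2.4,3.33) + 0.691·(2.81,5.99) = (2.6833,5.1681)
  v3: (1-0.691)·(0.31,4.49) + 0.691·(-0.42,9.99) = (-0.1944,8.2905)
  v4: (1-0.691)·(-2.52,3.31) + 0.691·(-5.3,6.19) = (-4.4410,5.3001)
  v5: (1-0.691)·(-4.62,-0.43) + 0.691·(-6.1,0.15) = (-5.6427,-0.0292)
  v6: (1-0.691)·(-3.9,-1.4) + 0.691·(-6.03,-1.16) = (-5.3718,-1.2342)
  v7: (1-0.691)·(-0.65,-2.18) + 0.691·(-3.45,-7.4) = (-2.5848,-5.7870)
  v8: (1-0.691)·(1.21,-1.87) + 0.691·(1.9,-3.97) = (1.6868,-3.3211)
Shoelace sum Σ(x_i·y_{i+1} − x_{i+1}·y_i):
  i=1: 4.0955·5.1681 − 2.6833·0.7173 = +19.2411 (running +19.2411)
  i=2: 2.6833·8.2905 − -0.1944·5.1681 = +23.2508 (running +42.4919)
  i=3: -0.1944·5.3001 − -4.4410·8.2905 = +35.7875 (running +78.2793)
  i=4: -4.4410·-0.0292 − -5.6427·5.3001 = +30.0364 (running +108.3158)
  i=5: -5.6427·-1.2342 − -5.3718·-0.0292 = +6.8070 (running +115.1228)
  i=6: -5.3718·-5.7870 − -2.5848·-1.2342 = +27.8968 (running +143.0196)
  i=7: -2.5848·-3.3211 − 1.6868·-5.7870 = +18.3459 (running +161.3655)
  i=8: 1.6868·0.7173 − 4.0955·-3.3211 = +14.8117 (running +176.1771)
Area = |Σ|/2 = |176.1771|/2 = 88.0886

Area at t=0.691: 88.0886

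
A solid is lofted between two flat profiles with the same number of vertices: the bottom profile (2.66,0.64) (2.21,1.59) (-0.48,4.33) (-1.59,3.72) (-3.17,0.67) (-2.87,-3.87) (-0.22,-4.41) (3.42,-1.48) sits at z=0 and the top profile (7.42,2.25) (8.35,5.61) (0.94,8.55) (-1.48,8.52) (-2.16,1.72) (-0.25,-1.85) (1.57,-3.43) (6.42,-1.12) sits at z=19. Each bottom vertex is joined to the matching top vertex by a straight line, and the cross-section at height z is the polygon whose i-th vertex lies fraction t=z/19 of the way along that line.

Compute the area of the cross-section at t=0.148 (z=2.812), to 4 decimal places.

Area at t=0.148: 43.7651

Cross-section at t=0.148: each vertex is (1-t)·p0[i] + t·p1[i].
  v1: (1-0.148)·(2.66,0.64) + 0.148·(7.42,2.25) = (3.3645,0.8783)
  v2: (1-0.148)·(2.21,1.59) + 0.148·(8.35,5.61) = (3.1187,2.1850)
  v3: (1-0.148)·(-0.48,4.33) + 0.148·(0.94,8.55) = (-0.2698,4.9546)
  v4: (1-0.148)·(-1.59,3.72) + 0.148·(-1.48,8.52) = (-1.5737,4.4304)
  v5: (1-0.148)·(-3.17,0.67) + 0.148·(-2.16,1.72) = (-3.0205,0.8254)
  v6: (1-0.148)·(-2.87,-3.87) + 0.148·(-0.25,-1.85) = (-2.4822,-3.5710)
  v7: (1-0.148)·(-0.22,-4.41) + 0.148·(1.57,-3.43) = (0.0449,-4.2650)
  v8: (1-0.148)·(3.42,-1.48) + 0.148·(6.42,-1.12) = (3.8640,-1.4267)
Shoelace sum Σ(x_i·y_{i+1} − x_{i+1}·y_i):
  i=1: 3.3645·2.1850 − 3.1187·0.8783 = +4.6121 (running +4.6121)
  i=2: 3.1187·4.9546 − -0.2698·2.1850 = +16.0415 (running +20.6536)
  i=3: -0.2698·4.4304 − -1.5737·4.9546 = +6.6016 (running +27.2552)
  i=4: -1.5737·0.8254 − -3.0205·4.4304 = +12.0832 (running +39.3384)
  i=5: -3.0205·-3.5710 − -2.4822·0.8254 = +12.8352 (running +52.1736)
  i=6: -2.4822·-4.2650 − 0.0449·-3.5710 = +10.7471 (running +62.9207)
  i=7: 0.0449·-1.4267 − 3.8640·-4.2650 = +16.4157 (running +79.3364)
  i=8: 3.8640·0.8783 − 3.3645·-1.4267 = +8.1938 (running +87.5302)
Area = |Σ|/2 = |87.5302|/2 = 43.7651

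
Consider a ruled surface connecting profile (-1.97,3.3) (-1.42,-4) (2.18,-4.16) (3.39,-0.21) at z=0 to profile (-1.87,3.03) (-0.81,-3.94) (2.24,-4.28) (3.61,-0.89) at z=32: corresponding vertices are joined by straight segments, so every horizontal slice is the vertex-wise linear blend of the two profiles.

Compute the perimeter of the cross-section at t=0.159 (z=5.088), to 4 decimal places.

Cross-section at t=0.159: each vertex is (1-t)·p0[i] + t·p1[i].
  v1: (1-0.159)·(-1.97,3.3) + 0.159·(-1.87,3.03) = (-1.9541,3.2571)
  v2: (1-0.159)·(-1.42,-4) + 0.159·(-0.81,-3.94) = (-1.3230,-3.9905)
  v3: (1-0.159)·(2.18,-4.16) + 0.159·(2.24,-4.28) = (2.1895,-4.1791)
  v4: (1-0.159)·(3.39,-0.21) + 0.159·(3.61,-0.89) = (3.4250,-0.3181)
Perimeter = Σ |v_{i+1} − v_i|:
  edge 1→2: √(0.6311² + -7.2475²) = 7.2750 (running 7.2750)
  edge 2→3: √(3.5126² + -0.1886²) = 3.5176 (running 10.7926)
  edge 3→4: √(1.2354² + 3.8610²) = 4.0538 (running 14.8464)
  edge 4→1: √(-5.3791² + 3.5752²) = 6.4588 (running 21.3052)
Perimeter = 21.3052

Perimeter at t=0.159: 21.3052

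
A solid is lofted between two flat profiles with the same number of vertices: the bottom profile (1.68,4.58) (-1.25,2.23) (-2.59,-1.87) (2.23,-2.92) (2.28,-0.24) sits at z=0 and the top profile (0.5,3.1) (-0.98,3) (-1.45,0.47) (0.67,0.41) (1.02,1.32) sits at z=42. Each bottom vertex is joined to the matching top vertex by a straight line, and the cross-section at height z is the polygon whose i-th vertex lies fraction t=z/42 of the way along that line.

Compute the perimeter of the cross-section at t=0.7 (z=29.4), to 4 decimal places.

Cross-section at t=0.7: each vertex is (1-t)·p0[i] + t·p1[i].
  v1: (1-0.7)·(1.68,4.58) + 0.7·(0.5,3.1) = (0.8540,3.5440)
  v2: (1-0.7)·(-1.25,2.23) + 0.7·(-0.98,3) = (-1.0610,2.7690)
  v3: (1-0.7)·(-2.59,-1.87) + 0.7·(-1.45,0.47) = (-1.7920,-0.2320)
  v4: (1-0.7)·(2.23,-2.92) + 0.7·(0.67,0.41) = (1.1380,-0.5890)
  v5: (1-0.7)·(2.28,-0.24) + 0.7·(1.02,1.32) = (1.3980,0.8520)
Perimeter = Σ |v_{i+1} − v_i|:
  edge 1→2: √(-1.9150² + -0.7750²) = 2.0659 (running 2.0659)
  edge 2→3: √(-0.7310² + -3.0010²) = 3.0887 (running 5.1546)
  edge 3→4: √(2.9300² + -0.3570²) = 2.9517 (running 8.1063)
  edge 4→5: √(0.2600² + 1.4410²) = 1.4643 (running 9.5706)
  edge 5→1: √(-0.5440² + 2.6920²) = 2.7464 (running 12.3170)
Perimeter = 12.3170

Perimeter at t=0.7: 12.3170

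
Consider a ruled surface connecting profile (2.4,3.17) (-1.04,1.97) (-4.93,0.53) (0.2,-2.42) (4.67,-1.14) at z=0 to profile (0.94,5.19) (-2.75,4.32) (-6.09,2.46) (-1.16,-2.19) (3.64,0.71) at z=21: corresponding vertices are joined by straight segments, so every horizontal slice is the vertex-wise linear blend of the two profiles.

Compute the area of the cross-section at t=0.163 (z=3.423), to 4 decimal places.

Cross-section at t=0.163: each vertex is (1-t)·p0[i] + t·p1[i].
  v1: (1-0.163)·(2.4,3.17) + 0.163·(0.94,5.19) = (2.1620,3.4993)
  v2: (1-0.163)·(-1.04,1.97) + 0.163·(-2.75,4.32) = (-1.3187,2.3531)
  v3: (1-0.163)·(-4.93,0.53) + 0.163·(-6.09,2.46) = (-5.1191,0.8446)
  v4: (1-0.163)·(0.2,-2.42) + 0.163·(-1.16,-2.19) = (-0.0217,-2.3825)
  v5: (1-0.163)·(4.67,-1.14) + 0.163·(3.64,0.71) = (4.5021,-0.8384)
Shoelace sum Σ(x_i·y_{i+1} − x_{i+1}·y_i):
  i=1: 2.1620·2.3531 − -1.3187·3.4993 = +9.7019 (running +9.7019)
  i=2: -1.3187·0.8446 − -5.1191·2.3531 = +10.9317 (running +20.6336)
  i=3: -5.1191·-2.3825 − -0.0217·0.8446 = +12.2146 (running +32.8482)
  i=4: -0.0217·-0.8384 − 4.5021·-2.3825 = +10.7445 (running +43.5927)
  i=5: 4.5021·3.4993 − 2.1620·-0.8384 = +17.5668 (running +61.1595)
Area = |Σ|/2 = |61.1595|/2 = 30.5797

Area at t=0.163: 30.5797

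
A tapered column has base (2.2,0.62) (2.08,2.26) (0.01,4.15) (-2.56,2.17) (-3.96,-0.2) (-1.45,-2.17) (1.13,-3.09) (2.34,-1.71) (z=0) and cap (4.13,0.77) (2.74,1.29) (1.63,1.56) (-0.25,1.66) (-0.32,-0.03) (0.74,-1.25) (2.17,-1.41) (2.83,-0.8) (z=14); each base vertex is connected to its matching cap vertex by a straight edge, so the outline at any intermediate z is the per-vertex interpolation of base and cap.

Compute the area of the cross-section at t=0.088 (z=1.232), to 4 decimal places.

Area at t=0.088: 26.8029

Cross-section at t=0.088: each vertex is (1-t)·p0[i] + t·p1[i].
  v1: (1-0.088)·(2.2,0.62) + 0.088·(4.13,0.77) = (2.3698,0.6332)
  v2: (1-0.088)·(2.08,2.26) + 0.088·(2.74,1.29) = (2.1381,2.1746)
  v3: (1-0.088)·(0.01,4.15) + 0.088·(1.63,1.56) = (0.1526,3.9221)
  v4: (1-0.088)·(-2.56,2.17) + 0.088·(-0.25,1.66) = (-2.3567,2.1251)
  v5: (1-0.088)·(-3.96,-0.2) + 0.088·(-0.32,-0.03) = (-3.6397,-0.1850)
  v6: (1-0.088)·(-1.45,-2.17) + 0.088·(0.74,-1.25) = (-1.2573,-2.0890)
  v7: (1-0.088)·(1.13,-3.09) + 0.088·(2.17,-1.41) = (1.2215,-2.9422)
  v8: (1-0.088)·(2.34,-1.71) + 0.088·(2.83,-0.8) = (2.3831,-1.6299)
Shoelace sum Σ(x_i·y_{i+1} − x_{i+1}·y_i):
  i=1: 2.3698·2.1746 − 2.1381·0.6332 = +3.7997 (running +3.7997)
  i=2: 2.1381·3.9221 − 0.1526·2.1746 = +8.0540 (running +11.8537)
  i=3: 0.1526·2.1251 − -2.3567·3.9221 = +9.5675 (running +21.4211)
  i=4: -2.3567·-0.1850 − -3.6397·2.1251 = +8.1708 (running +29.5920)
  i=5: -3.6397·-2.0890 − -1.2573·-0.1850 = +7.3708 (running +36.9628)
  i=6: -1.2573·-2.9422 − 1.2215·-2.0890 = +6.2509 (running +43.2137)
  i=7: 1.2215·-1.6299 − 2.3831·-2.9422 = +5.0205 (running +48.2342)
  i=8: 2.3831·0.6332 − 2.3698·-1.6299 = +5.3716 (running +53.6059)
Area = |Σ|/2 = |53.6059|/2 = 26.8029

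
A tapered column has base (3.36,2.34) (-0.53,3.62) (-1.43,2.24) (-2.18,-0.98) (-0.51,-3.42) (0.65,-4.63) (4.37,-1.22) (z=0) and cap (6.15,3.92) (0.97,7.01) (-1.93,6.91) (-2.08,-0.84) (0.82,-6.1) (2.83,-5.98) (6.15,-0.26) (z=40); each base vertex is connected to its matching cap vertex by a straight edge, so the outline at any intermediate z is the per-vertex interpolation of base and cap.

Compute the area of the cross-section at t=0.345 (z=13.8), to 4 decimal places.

Cross-section at t=0.345: each vertex is (1-t)·p0[i] + t·p1[i].
  v1: (1-0.345)·(3.36,2.34) + 0.345·(6.15,3.92) = (4.3225,2.8851)
  v2: (1-0.345)·(-0.53,3.62) + 0.345·(0.97,7.01) = (-0.0125,4.7896)
  v3: (1-0.345)·(-1.43,2.24) + 0.345·(-1.93,6.91) = (-1.6025,3.8512)
  v4: (1-0.345)·(-2.18,-0.98) + 0.345·(-2.08,-0.84) = (-2.1455,-0.9317)
  v5: (1-0.345)·(-0.51,-3.42) + 0.345·(0.82,-6.1) = (-0.0512,-4.3446)
  v6: (1-0.345)·(0.65,-4.63) + 0.345·(2.83,-5.98) = (1.4021,-5.0957)
  v7: (1-0.345)·(4.37,-1.22) + 0.345·(6.15,-0.26) = (4.9841,-0.8888)
Shoelace sum Σ(x_i·y_{i+1} − x_{i+1}·y_i):
  i=1: 4.3225·4.7896 − -0.0125·2.8851 = +20.7391 (running +20.7391)
  i=2: -0.0125·3.8512 − -1.6025·4.7896 = +7.6271 (running +28.3662)
  i=3: -1.6025·-0.9317 − -2.1455·3.8512 = +9.7557 (running +38.1219)
  i=4: -2.1455·-4.3446 − -0.0512·-0.9317 = +9.2737 (running +47.3956)
  i=5: -0.0512·-5.0957 − 1.4021·-4.3446 = +6.3522 (running +53.7478)
  i=6: 1.4021·-0.8888 − 4.9841·-5.0957 = +24.1515 (running +77.8994)
  i=7: 4.9841·2.8851 − 4.3225·-0.8888 = +18.2215 (running +96.1209)
Area = |Σ|/2 = |96.1209|/2 = 48.0604

Area at t=0.345: 48.0604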